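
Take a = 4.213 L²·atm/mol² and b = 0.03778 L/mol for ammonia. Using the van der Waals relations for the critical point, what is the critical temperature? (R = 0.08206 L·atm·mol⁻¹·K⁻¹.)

For a van der Waals gas, T_c = 8a/(27Rb).
T_c = 8×4.213/(27×0.08206×0.03778) = 33.704/0.083706 = 402.6 K

T_c ≈ 402.6 K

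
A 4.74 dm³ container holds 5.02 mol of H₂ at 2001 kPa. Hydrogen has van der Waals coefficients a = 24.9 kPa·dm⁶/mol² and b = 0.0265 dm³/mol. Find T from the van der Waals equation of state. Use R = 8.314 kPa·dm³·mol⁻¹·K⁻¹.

T = (P + a n²/V²)(V − nb)/(nR)
P + a n²/V² = 2001 + (24.9)(5.02)²/(4.74)² = 2028.9 kPa
V − nb = 4.74 − (5.02)(0.0265) = 4.6070 dm³
T = (2028.9)(4.6070)/((5.02)(8.314)) = 224.0 K

T ≈ 224.0 K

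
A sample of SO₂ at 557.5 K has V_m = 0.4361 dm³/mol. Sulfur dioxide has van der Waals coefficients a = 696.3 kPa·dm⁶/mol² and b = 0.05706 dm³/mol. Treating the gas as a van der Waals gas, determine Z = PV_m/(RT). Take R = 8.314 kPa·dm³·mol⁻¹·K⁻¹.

P = RT/(V_m − b) − a/V_m² = (8.314)(557.5)/(0.4361 − 0.05706) − 696.3/(0.4361)²
  = 4635.1/0.37904 − 3661.2 = 12229 − 3661.2 = 8568 kPa
Z = PV_m/(RT) = (8568)(0.4361)/((8.314)(557.5)) = 3736.5/4635.1 = 0.8061

Z ≈ 0.8061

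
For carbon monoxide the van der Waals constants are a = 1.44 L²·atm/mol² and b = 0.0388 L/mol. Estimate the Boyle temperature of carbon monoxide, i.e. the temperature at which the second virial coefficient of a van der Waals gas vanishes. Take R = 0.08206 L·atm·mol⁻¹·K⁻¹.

T_B ≈ 452.3 K

For a van der Waals gas the second virial coefficient B₂ = b − a/(RT) vanishes at T_B = a/(Rb).
T_B = 1.44/(0.08206×0.0388) = 1.44/0.0031839 = 452.3 K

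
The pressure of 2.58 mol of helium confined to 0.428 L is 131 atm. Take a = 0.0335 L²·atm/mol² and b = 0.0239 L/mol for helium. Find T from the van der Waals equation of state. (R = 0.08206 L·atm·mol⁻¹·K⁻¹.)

T ≈ 228.8 K

T = (P + a n²/V²)(V − nb)/(nR)
P + a n²/V² = 131 + (0.0335)(2.58)²/(0.428)² = 132.22 atm
V − nb = 0.428 − (2.58)(0.0239) = 0.36634 L
T = (132.22)(0.36634)/((2.58)(0.08206)) = 228.8 K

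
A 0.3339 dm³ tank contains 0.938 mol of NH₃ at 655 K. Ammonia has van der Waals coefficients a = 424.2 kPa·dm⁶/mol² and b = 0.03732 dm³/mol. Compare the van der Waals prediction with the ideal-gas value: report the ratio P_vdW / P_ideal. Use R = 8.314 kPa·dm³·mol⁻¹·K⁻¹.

P_vdW / P_ideal ≈ 0.8983

Ideal: P_ideal = nRT/V = (0.938)(8.314)(655)/0.3339 = 15298.1 kPa
vdW: P = nRT/(V − nb) − a n²/V² = 5108.04/0.298894 − 373.230/0.111489 = 17089.8 − 3347.68 = 13742.1 kPa
Ratio = 13742.1/15298.1 = 0.8983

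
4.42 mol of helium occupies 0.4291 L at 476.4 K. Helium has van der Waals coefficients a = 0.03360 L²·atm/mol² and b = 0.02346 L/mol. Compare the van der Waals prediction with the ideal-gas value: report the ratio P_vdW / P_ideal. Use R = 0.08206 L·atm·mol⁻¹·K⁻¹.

P_vdW / P_ideal ≈ 1.310

Ideal: P_ideal = nRT/V = (4.42)(0.08206)(476.4)/0.4291 = 402.686 atm
vdW: P = nRT/(V − nb) − a n²/V² = 172.793/0.325407 − 0.656423/0.184127 = 531.006 − 3.56506 = 527.441 atm
Ratio = 527.441/402.686 = 1.310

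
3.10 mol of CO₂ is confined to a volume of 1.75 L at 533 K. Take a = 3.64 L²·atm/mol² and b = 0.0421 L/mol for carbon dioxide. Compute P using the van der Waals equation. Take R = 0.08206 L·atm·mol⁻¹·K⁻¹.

P = nRT/(V − nb) − a n²/V²
nRT/(V − nb) = (3.10)(0.08206)(533)/(1.75 − 3.10×0.0421) = 135.59/1.6195 = 83.723 atm
a n²/V² = (3.64)(3.10)²/(1.75)² = 11.422 atm
P = 83.723 − 11.422 = 72.30 atm

P ≈ 72.30 atm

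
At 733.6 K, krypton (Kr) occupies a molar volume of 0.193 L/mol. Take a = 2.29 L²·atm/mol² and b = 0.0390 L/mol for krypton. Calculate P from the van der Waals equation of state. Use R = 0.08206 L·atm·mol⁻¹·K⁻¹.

P = RT/(V_m − b) − a/V_m²
RT/(V_m − b) = (0.08206)(733.6)/(0.193 − 0.0390) = 60.199/0.15400 = 390.90 atm
a/V_m² = 2.29/(0.193)² = 61.478 atm
P = 390.90 − 61.478 = 329.4 atm

P ≈ 329.4 atm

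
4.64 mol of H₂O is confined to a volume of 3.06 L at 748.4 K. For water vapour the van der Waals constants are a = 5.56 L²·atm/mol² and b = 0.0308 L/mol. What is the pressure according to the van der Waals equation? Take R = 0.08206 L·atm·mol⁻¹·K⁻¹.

P ≈ 84.90 atm

P = nRT/(V − nb) − a n²/V²
nRT/(V − nb) = (4.64)(0.08206)(748.4)/(3.06 − 4.64×0.0308) = 284.96/2.9171 = 97.686 atm
a n²/V² = (5.56)(4.64)²/(3.06)² = 12.784 atm
P = 97.686 − 12.784 = 84.90 atm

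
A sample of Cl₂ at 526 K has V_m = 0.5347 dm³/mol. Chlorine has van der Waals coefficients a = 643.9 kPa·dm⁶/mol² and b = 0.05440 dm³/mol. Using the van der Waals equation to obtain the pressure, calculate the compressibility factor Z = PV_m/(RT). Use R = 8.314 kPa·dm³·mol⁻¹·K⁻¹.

P = RT/(V_m − b) − a/V_m² = (8.314)(526)/(0.5347 − 0.05440) − 643.9/(0.5347)²
  = 4373.2/0.48030 − 2252.2 = 9105.1 − 2252.2 = 6852.9 kPa
Z = PV_m/(RT) = (6852.9)(0.5347)/((8.314)(526)) = 3664.2/4373.2 = 0.8379

Z ≈ 0.8379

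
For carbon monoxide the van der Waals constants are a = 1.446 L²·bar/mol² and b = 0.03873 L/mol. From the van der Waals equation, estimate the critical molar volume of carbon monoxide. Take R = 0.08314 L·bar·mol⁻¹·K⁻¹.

For a van der Waals gas, V_m,c = 3b.
V_m,c = 3×0.03873 = 0.1162 L/mol

V_m,c ≈ 0.1162 L/mol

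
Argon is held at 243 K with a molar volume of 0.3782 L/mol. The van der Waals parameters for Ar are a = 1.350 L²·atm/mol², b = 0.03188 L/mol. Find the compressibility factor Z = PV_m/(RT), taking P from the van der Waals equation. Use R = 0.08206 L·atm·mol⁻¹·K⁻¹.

Z ≈ 0.9130

P = RT/(V_m − b) − a/V_m² = (0.08206)(243)/(0.3782 − 0.03188) − 1.350/(0.3782)²
  = 19.941/0.34632 − 9.4382 = 57.580 − 9.4382 = 48.142 atm
Z = PV_m/(RT) = (48.142)(0.3782)/((0.08206)(243)) = 18.207/19.941 = 0.9130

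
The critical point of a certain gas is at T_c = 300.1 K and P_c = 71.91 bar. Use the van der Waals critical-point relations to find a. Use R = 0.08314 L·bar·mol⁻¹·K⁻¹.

a ≈ 3.652 L²·bar/mol²

From T_c = 8a/(27Rb) and P_c = a/(27b²): a = 27 R² T_c²/(64 P_c).
a = 27×(0.08314)²×(300.1)²/(64×71.91) = 16808/4602.2 = 3.652 L²·bar/mol²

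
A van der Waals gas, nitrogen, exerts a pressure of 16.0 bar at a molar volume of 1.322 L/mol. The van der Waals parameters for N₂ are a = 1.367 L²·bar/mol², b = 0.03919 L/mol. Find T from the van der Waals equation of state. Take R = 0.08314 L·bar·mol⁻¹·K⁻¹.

T ≈ 258.9 K

T = (P + a/V_m²)(V_m − b)/R
P + a/V_m² = 16.0 + 1.367/(1.322)² = 16.782 bar
V_m − b = 1.322 − 0.03919 = 1.2828 L/mol
T = (16.782)(1.2828)/0.08314 = 258.9 K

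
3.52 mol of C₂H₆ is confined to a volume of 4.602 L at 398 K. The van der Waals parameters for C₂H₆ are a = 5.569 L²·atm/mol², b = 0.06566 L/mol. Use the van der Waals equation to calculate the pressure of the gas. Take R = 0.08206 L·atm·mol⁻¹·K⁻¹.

P ≈ 23.04 atm

P = nRT/(V − nb) − a n²/V²
nRT/(V − nb) = (3.52)(0.08206)(398)/(4.602 − 3.52×0.06566) = 114.96/4.3709 = 26.301 atm
a n²/V² = (5.569)(3.52)²/(4.602)² = 3.2581 atm
P = 26.301 − 3.2581 = 23.04 atm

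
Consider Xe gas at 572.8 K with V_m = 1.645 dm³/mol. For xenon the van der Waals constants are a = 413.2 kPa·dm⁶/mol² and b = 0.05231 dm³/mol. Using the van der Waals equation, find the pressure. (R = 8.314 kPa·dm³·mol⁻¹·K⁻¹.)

P = RT/(V_m − b) − a/V_m²
RT/(V_m − b) = (8.314)(572.8)/(1.645 − 0.05231) = 4762.3/1.5927 = 2990.1 kPa
a/V_m² = 413.2/(1.645)² = 152.70 kPa
P = 2990.1 − 152.70 = 2837 kPa

P ≈ 2837 kPa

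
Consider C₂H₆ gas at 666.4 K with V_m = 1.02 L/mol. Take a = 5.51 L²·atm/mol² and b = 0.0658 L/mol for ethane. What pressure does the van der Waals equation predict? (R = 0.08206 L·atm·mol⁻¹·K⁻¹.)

P = RT/(V_m − b) − a/V_m²
RT/(V_m − b) = (0.08206)(666.4)/(1.02 − 0.0658) = 54.685/0.95420 = 57.310 atm
a/V_m² = 5.51/(1.02)² = 5.2960 atm
P = 57.310 − 5.2960 = 52.01 atm

P ≈ 52.01 atm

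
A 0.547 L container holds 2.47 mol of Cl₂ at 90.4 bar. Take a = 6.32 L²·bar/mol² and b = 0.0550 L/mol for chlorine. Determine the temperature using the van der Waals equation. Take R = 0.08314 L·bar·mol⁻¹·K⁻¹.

T ≈ 439.0 K

T = (P + a n²/V²)(V − nb)/(nR)
P + a n²/V² = 90.4 + (6.32)(2.47)²/(0.547)² = 219.27 bar
V − nb = 0.547 − (2.47)(0.0550) = 0.41115 L
T = (219.27)(0.41115)/((2.47)(0.08314)) = 439.0 K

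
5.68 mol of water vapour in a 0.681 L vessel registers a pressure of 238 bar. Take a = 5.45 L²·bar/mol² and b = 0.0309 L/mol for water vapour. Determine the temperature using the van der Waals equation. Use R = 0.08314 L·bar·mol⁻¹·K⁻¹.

T = (P + a n²/V²)(V − nb)/(nR)
P + a n²/V² = 238 + (5.45)(5.68)²/(0.681)² = 617.14 bar
V − nb = 0.681 − (5.68)(0.0309) = 0.50549 L
T = (617.14)(0.50549)/((5.68)(0.08314)) = 660.6 K

T ≈ 660.6 K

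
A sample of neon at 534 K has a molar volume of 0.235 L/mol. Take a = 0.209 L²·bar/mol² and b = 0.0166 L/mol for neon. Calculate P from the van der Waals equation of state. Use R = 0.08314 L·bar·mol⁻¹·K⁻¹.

P ≈ 199.5 bar

P = RT/(V_m − b) − a/V_m²
RT/(V_m − b) = (0.08314)(534)/(0.235 − 0.0166) = 44.397/0.21840 = 203.28 bar
a/V_m² = 0.209/(0.235)² = 3.7845 bar
P = 203.28 − 3.7845 = 199.5 bar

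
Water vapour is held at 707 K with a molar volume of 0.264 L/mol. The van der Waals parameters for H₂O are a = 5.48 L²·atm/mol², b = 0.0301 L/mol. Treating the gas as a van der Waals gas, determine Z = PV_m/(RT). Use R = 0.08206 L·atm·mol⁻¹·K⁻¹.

P = RT/(V_m − b) − a/V_m² = (0.08206)(707)/(0.264 − 0.0301) − 5.48/(0.264)²
  = 58.016/0.23390 − 78.627 = 248.04 − 78.627 = 169.41 atm
Z = PV_m/(RT) = (169.41)(0.264)/((0.08206)(707)) = 44.724/58.016 = 0.7709

Z ≈ 0.7709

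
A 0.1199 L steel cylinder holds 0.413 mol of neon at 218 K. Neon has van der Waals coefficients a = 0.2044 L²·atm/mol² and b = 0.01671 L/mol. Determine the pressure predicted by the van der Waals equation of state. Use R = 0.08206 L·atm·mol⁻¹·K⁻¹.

P ≈ 62.96 atm

P = nRT/(V − nb) − a n²/V²
nRT/(V − nb) = (0.413)(0.08206)(218)/(0.1199 − 0.413×0.01671) = 7.3882/0.11300 = 65.382 atm
a n²/V² = (0.2044)(0.413)²/(0.1199)² = 2.4252 atm
P = 65.382 − 2.4252 = 62.96 atm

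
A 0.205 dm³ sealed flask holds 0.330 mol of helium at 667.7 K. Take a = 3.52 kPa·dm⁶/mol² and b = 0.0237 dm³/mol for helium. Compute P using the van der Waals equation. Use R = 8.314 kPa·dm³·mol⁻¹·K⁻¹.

P ≈ 9281 kPa

P = nRT/(V − nb) − a n²/V²
nRT/(V − nb) = (0.330)(8.314)(667.7)/(0.205 − 0.330×0.0237) = 1831.9/0.19718 = 9290.5 kPa
a n²/V² = (3.52)(0.330)²/(0.205)² = 9.1214 kPa
P = 9290.5 − 9.1214 = 9281 kPa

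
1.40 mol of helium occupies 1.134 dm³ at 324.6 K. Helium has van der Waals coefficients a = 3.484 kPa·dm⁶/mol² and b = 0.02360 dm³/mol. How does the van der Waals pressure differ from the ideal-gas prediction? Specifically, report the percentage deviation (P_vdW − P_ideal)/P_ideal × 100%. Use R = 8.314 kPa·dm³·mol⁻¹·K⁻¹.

2.84 %

Ideal: P_ideal = nRT/V = (1.40)(8.314)(324.6)/1.134 = 3331.76 kPa
vdW: P = nRT/(V − nb) − a n²/V² = 3778.21/1.10096 − 6.82864/1.28596 = 3431.74 − 5.31015 = 3426.43 kPa
% deviation = (3426.43 − 3331.76)/3331.76 × 100% = 2.84%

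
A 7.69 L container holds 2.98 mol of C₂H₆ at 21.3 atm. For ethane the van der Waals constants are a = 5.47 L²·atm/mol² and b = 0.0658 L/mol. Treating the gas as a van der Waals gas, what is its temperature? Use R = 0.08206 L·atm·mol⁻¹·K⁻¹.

T ≈ 677.9 K

T = (P + a n²/V²)(V − nb)/(nR)
P + a n²/V² = 21.3 + (5.47)(2.98)²/(7.69)² = 22.121 atm
V − nb = 7.69 − (2.98)(0.0658) = 7.4939 L
T = (22.121)(7.4939)/((2.98)(0.08206)) = 677.9 K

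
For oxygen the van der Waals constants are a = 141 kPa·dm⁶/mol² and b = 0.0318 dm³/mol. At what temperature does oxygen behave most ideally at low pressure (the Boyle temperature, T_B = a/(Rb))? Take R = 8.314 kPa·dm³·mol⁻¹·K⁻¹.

For a van der Waals gas the second virial coefficient B₂ = b − a/(RT) vanishes at T_B = a/(Rb).
T_B = 141/(8.314×0.0318) = 141/0.26439 = 533.3 K

T_B ≈ 533.3 K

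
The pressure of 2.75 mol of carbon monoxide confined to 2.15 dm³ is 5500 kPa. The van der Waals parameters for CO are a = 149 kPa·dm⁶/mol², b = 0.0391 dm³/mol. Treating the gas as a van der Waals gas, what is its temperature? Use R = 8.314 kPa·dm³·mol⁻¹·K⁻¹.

T ≈ 513.1 K

T = (P + a n²/V²)(V − nb)/(nR)
P + a n²/V² = 5500 + (149)(2.75)²/(2.15)² = 5743.8 kPa
V − nb = 2.15 − (2.75)(0.0391) = 2.0425 dm³
T = (5743.8)(2.0425)/((2.75)(8.314)) = 513.1 K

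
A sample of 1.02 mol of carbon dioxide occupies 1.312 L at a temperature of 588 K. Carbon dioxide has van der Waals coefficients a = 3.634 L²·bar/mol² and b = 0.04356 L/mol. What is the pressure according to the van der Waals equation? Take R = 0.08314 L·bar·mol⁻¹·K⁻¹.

P = nRT/(V − nb) − a n²/V²
nRT/(V − nb) = (1.02)(0.08314)(588)/(1.312 − 1.02×0.04356) = 49.864/1.2676 = 39.337 bar
a n²/V² = (3.634)(1.02)²/(1.312)² = 2.1964 bar
P = 39.337 − 2.1964 = 37.14 bar

P ≈ 37.14 bar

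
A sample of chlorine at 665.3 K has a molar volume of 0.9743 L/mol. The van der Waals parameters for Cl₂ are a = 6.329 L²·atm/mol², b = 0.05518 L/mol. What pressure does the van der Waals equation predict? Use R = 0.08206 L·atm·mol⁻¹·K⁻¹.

P ≈ 52.73 atm

P = RT/(V_m − b) − a/V_m²
RT/(V_m − b) = (0.08206)(665.3)/(0.9743 − 0.05518) = 54.595/0.91912 = 59.399 atm
a/V_m² = 6.329/(0.9743)² = 6.6673 atm
P = 59.399 − 6.6673 = 52.73 atm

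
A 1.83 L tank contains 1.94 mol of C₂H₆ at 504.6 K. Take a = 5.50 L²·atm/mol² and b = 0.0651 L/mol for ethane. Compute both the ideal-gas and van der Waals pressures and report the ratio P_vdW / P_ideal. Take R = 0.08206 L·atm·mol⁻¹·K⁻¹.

P_vdW / P_ideal ≈ 0.9333

Ideal: P_ideal = nRT/V = (1.94)(0.08206)(504.6)/1.83 = 43.8964 atm
vdW: P = nRT/(V − nb) − a n²/V² = 80.3305/1.70371 − 20.6998/3.34890 = 47.1503 − 6.18107 = 40.9692 atm
Ratio = 40.9692/43.8964 = 0.9333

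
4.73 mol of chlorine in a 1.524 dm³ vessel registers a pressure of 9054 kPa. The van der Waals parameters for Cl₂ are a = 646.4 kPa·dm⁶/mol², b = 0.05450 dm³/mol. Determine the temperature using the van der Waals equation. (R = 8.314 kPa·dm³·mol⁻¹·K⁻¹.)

T = (P + a n²/V²)(V − nb)/(nR)
P + a n²/V² = 9054 + (646.4)(4.73)²/(1.524)² = 15281 kPa
V − nb = 1.524 − (4.73)(0.05450) = 1.2662 dm³
T = (15281)(1.2662)/((4.73)(8.314)) = 492.0 K

T ≈ 492.0 K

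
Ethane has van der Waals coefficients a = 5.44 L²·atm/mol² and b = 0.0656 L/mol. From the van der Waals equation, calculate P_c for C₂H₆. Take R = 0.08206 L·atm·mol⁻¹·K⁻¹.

P_c ≈ 46.82 atm

For a van der Waals gas, P_c = a/(27b²).
P_c = 5.44/(27×(0.0656)²) = 5.44/0.11619 = 46.82 atm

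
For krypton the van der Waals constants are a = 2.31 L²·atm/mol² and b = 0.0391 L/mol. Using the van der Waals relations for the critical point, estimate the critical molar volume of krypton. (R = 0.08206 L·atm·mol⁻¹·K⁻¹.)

For a van der Waals gas, V_m,c = 3b.
V_m,c = 3×0.0391 = 0.1173 L/mol

V_m,c ≈ 0.1173 L/mol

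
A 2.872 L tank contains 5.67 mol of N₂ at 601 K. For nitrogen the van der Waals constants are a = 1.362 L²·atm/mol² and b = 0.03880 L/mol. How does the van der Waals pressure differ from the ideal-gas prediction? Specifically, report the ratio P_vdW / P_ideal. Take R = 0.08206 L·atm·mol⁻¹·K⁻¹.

Ideal: P_ideal = nRT/V = (5.67)(0.08206)(601)/2.872 = 97.3654 atm
vdW: P = nRT/(V − nb) − a n²/V² = 279.633/2.65200 − 43.7868/8.24838 = 105.442 − 5.30853 = 100.133 atm
Ratio = 100.133/97.3654 = 1.028

P_vdW / P_ideal ≈ 1.028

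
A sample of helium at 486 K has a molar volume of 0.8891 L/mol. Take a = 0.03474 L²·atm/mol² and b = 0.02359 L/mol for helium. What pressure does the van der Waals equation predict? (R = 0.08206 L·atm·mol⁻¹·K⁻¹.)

P = RT/(V_m − b) − a/V_m²
RT/(V_m − b) = (0.08206)(486)/(0.8891 − 0.02359) = 39.881/0.86551 = 46.078 atm
a/V_m² = 0.03474/(0.8891)² = 0.043947 atm
P = 46.078 − 0.043947 = 46.03 atm

P ≈ 46.03 atm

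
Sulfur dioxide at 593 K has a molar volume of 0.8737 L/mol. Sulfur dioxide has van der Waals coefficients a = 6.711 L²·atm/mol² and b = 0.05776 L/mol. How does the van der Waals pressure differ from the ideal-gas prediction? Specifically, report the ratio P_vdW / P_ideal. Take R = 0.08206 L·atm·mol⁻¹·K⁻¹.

Ideal: P_ideal = RT/V_m = (0.08206)(593)/0.8737 = 55.6960 atm
vdW: P = RT/(V_m − b) − a/V_m² = 48.6616/0.815940 − 6.711/0.763352 = 59.6387 − 8.79149 = 50.8472 atm
Ratio = 50.8472/55.6960 = 0.9129

P_vdW / P_ideal ≈ 0.9129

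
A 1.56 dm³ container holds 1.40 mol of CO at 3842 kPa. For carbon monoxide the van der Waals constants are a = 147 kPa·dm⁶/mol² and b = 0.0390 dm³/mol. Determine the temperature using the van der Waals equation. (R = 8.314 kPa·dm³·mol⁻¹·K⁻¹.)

T ≈ 512.2 K

T = (P + a n²/V²)(V − nb)/(nR)
P + a n²/V² = 3842 + (147)(1.40)²/(1.56)² = 3960.4 kPa
V − nb = 1.56 − (1.40)(0.0390) = 1.5054 dm³
T = (3960.4)(1.5054)/((1.40)(8.314)) = 512.2 K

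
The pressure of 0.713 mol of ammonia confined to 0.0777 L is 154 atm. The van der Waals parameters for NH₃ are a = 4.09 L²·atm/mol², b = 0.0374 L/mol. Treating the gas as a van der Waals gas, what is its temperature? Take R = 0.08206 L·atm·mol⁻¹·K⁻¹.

T ≈ 434.7 K

T = (P + a n²/V²)(V − nb)/(nR)
P + a n²/V² = 154 + (4.09)(0.713)²/(0.0777)² = 498.40 atm
V − nb = 0.0777 − (0.713)(0.0374) = 0.051034 L
T = (498.40)(0.051034)/((0.713)(0.08206)) = 434.7 K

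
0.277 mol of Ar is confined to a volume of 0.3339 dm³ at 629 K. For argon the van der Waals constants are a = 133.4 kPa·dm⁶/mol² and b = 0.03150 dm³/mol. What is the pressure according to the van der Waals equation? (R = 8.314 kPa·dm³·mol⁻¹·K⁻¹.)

P ≈ 4363 kPa

P = nRT/(V − nb) − a n²/V²
nRT/(V − nb) = (0.277)(8.314)(629)/(0.3339 − 0.277×0.03150) = 1448.6/0.32517 = 4454.9 kPa
a n²/V² = (133.4)(0.277)²/(0.3339)² = 91.808 kPa
P = 4454.9 − 91.808 = 4363 kPa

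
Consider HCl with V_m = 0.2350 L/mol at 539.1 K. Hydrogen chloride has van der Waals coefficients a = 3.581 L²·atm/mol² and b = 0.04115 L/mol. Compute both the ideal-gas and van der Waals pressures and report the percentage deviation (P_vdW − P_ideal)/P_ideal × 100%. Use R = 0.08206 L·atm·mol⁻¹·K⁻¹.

-13.22 %

Ideal: P_ideal = RT/V_m = (0.08206)(539.1)/0.2350 = 188.249 atm
vdW: P = RT/(V_m − b) − a/V_m² = 44.2385/0.193850 − 3.581/0.0552250 = 228.210 − 64.8438 = 163.366 atm
% deviation = (163.366 − 188.249)/188.249 × 100% = -13.22%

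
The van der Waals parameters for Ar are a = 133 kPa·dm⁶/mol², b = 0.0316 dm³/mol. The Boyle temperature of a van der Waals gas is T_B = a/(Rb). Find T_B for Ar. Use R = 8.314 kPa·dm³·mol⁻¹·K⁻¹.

T_B ≈ 506.2 K

For a van der Waals gas the second virial coefficient B₂ = b − a/(RT) vanishes at T_B = a/(Rb).
T_B = 133/(8.314×0.0316) = 133/0.26272 = 506.2 K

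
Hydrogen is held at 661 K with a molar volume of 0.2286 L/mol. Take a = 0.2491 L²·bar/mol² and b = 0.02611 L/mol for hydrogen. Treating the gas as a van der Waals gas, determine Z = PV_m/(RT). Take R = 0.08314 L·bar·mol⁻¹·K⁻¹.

P = RT/(V_m − b) − a/V_m² = (0.08314)(661)/(0.2286 − 0.02611) − 0.2491/(0.2286)²
  = 54.956/0.20249 − 4.7667 = 271.40 − 4.7667 = 266.63 bar
Z = PV_m/(RT) = (266.63)(0.2286)/((0.08314)(661)) = 60.952/54.956 = 1.109

Z ≈ 1.109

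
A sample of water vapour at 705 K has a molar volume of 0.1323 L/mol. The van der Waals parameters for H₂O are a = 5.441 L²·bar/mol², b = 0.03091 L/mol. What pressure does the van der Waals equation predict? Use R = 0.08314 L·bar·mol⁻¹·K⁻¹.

P ≈ 267.2 bar

P = RT/(V_m − b) − a/V_m²
RT/(V_m − b) = (0.08314)(705)/(0.1323 − 0.03091) = 58.614/0.10139 = 578.10 bar
a/V_m² = 5.441/(0.1323)² = 310.86 bar
P = 578.10 − 310.86 = 267.2 bar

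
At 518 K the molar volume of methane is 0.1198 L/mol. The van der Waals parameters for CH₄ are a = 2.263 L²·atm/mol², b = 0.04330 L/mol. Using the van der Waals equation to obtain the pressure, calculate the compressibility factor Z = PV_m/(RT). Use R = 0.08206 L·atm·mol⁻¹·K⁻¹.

Z ≈ 1.122

P = RT/(V_m − b) − a/V_m² = (0.08206)(518)/(0.1198 − 0.04330) − 2.263/(0.1198)²
  = 42.507/0.076500 − 157.68 = 555.65 − 157.68 = 397.97 atm
Z = PV_m/(RT) = (397.97)(0.1198)/((0.08206)(518)) = 47.677/42.507 = 1.122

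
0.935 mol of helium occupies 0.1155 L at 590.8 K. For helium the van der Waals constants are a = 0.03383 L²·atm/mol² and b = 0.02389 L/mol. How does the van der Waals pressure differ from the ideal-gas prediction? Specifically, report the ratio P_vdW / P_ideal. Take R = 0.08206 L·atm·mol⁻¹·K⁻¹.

P_vdW / P_ideal ≈ 1.234

Ideal: P_ideal = nRT/V = (0.935)(0.08206)(590.8)/0.1155 = 392.466 atm
vdW: P = nRT/(V − nb) − a n²/V² = 45.3298/0.0931629 − 0.0295750/0.0133403 = 486.565 − 2.21697 = 484.348 atm
Ratio = 484.348/392.466 = 1.234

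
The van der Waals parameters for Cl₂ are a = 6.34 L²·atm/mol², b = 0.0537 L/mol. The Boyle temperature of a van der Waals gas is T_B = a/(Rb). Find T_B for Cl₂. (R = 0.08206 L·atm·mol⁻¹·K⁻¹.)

For a van der Waals gas the second virial coefficient B₂ = b − a/(RT) vanishes at T_B = a/(Rb).
T_B = 6.34/(0.08206×0.0537) = 6.34/0.0044066 = 1439 K

T_B ≈ 1439 K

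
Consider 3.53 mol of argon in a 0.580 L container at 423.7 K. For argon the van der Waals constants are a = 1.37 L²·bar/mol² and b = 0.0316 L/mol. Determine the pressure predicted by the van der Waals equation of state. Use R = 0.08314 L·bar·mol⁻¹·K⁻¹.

P = nRT/(V − nb) − a n²/V²
nRT/(V − nb) = (3.53)(0.08314)(423.7)/(0.580 − 3.53×0.0316) = 124.35/0.46845 = 265.45 bar
a n²/V² = (1.37)(3.53)²/(0.580)² = 50.747 bar
P = 265.45 − 50.747 = 214.7 bar

P ≈ 214.7 bar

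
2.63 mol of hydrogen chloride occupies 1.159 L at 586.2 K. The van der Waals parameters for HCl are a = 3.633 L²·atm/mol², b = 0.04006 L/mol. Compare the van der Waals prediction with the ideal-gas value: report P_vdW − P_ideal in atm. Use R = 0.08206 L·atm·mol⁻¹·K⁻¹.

ΔP ≈ -7.79 atm

Ideal: P_ideal = nRT/V = (2.63)(0.08206)(586.2)/1.159 = 109.157 atm
vdW: P = nRT/(V − nb) − a n²/V² = 126.512/1.05364 − 25.1291/1.34328 = 120.071 − 18.7073 = 101.364 atm
ΔP = 101.364 − 109.157 = -7.79 atm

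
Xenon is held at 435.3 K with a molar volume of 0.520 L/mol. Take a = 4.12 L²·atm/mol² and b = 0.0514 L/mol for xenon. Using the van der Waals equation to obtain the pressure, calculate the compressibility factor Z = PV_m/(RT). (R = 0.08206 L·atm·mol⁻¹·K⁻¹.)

Z ≈ 0.8879

P = RT/(V_m − b) − a/V_m² = (0.08206)(435.3)/(0.520 − 0.0514) − 4.12/(0.520)²
  = 35.721/0.46860 − 15.237 = 76.229 − 15.237 = 60.992 atm
Z = PV_m/(RT) = (60.992)(0.520)/((0.08206)(435.3)) = 31.716/35.721 = 0.8879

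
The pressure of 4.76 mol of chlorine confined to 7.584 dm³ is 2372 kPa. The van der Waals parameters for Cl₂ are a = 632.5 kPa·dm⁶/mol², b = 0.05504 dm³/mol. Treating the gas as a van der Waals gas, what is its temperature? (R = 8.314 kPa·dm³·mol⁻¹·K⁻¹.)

T ≈ 485.0 K

T = (P + a n²/V²)(V − nb)/(nR)
P + a n²/V² = 2372 + (632.5)(4.76)²/(7.584)² = 2621.2 kPa
V − nb = 7.584 − (4.76)(0.05504) = 7.3220 dm³
T = (2621.2)(7.3220)/((4.76)(8.314)) = 485.0 K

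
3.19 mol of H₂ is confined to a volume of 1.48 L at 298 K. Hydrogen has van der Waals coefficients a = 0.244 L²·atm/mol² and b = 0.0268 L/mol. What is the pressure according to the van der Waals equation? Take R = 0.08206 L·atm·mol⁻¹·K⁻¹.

P ≈ 54.81 atm

P = nRT/(V − nb) − a n²/V²
nRT/(V − nb) = (3.19)(0.08206)(298)/(1.48 − 3.19×0.0268) = 78.008/1.3945 = 55.940 atm
a n²/V² = (0.244)(3.19)²/(1.48)² = 1.1336 atm
P = 55.940 − 1.1336 = 54.81 atm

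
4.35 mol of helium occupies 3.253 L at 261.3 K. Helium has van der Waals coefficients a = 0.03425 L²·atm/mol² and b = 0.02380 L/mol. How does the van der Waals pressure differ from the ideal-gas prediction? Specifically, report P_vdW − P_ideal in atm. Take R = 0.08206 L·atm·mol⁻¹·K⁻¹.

ΔP ≈ 0.881 atm

Ideal: P_ideal = nRT/V = (4.35)(0.08206)(261.3)/3.253 = 28.6732 atm
vdW: P = nRT/(V − nb) − a n²/V² = 93.2739/3.14947 − 0.648096/10.5820 = 29.6157 − 0.0612451 = 29.5545 atm
ΔP = 29.5545 − 28.6732 = 0.881 atm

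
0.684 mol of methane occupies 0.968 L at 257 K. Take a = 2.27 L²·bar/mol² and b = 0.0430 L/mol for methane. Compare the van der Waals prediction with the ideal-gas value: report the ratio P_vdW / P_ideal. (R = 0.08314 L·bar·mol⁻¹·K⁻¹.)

Ideal: P_ideal = nRT/V = (0.684)(0.08314)(257)/0.968 = 15.0982 bar
vdW: P = nRT/(V − nb) − a n²/V² = 14.6150/0.938588 − 1.06203/0.937024 = 15.5713 − 1.13341 = 14.4379 bar
Ratio = 14.4379/15.0982 = 0.9563

P_vdW / P_ideal ≈ 0.9563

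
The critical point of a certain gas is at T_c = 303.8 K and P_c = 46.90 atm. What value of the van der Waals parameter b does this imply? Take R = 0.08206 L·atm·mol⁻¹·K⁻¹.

b ≈ 0.06644 L/mol

From T_c = 8a/(27Rb) and P_c = a/(27b²): b = R T_c/(8 P_c).
b = (0.08206)(303.8)/(8×46.90) = 24.930/375.20 = 0.06644 L/mol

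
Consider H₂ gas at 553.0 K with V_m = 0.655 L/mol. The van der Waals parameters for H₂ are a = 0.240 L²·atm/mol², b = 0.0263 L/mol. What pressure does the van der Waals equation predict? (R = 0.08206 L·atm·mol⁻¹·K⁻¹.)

P ≈ 71.62 atm

P = RT/(V_m − b) − a/V_m²
RT/(V_m − b) = (0.08206)(553.0)/(0.655 − 0.0263) = 45.379/0.62870 = 72.179 atm
a/V_m² = 0.240/(0.655)² = 0.55941 atm
P = 72.179 − 0.55941 = 71.62 atm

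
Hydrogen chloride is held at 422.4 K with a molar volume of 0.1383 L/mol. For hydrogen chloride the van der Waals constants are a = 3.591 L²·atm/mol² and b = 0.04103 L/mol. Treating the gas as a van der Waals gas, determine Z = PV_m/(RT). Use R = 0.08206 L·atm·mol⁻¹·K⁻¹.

P = RT/(V_m − b) − a/V_m² = (0.08206)(422.4)/(0.1383 − 0.04103) − 3.591/(0.1383)²
  = 34.662/0.097270 − 187.75 = 356.35 − 187.75 = 168.60 atm
Z = PV_m/(RT) = (168.60)(0.1383)/((0.08206)(422.4)) = 23.317/34.662 = 0.6727

Z ≈ 0.6727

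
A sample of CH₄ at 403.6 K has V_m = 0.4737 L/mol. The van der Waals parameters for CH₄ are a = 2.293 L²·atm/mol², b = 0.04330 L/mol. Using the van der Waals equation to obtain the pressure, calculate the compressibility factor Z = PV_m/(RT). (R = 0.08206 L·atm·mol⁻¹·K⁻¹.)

P = RT/(V_m − b) − a/V_m² = (0.08206)(403.6)/(0.4737 − 0.04330) − 2.293/(0.4737)²
  = 33.119/0.43040 − 10.219 = 76.949 − 10.219 = 66.730 atm
Z = PV_m/(RT) = (66.730)(0.4737)/((0.08206)(403.6)) = 31.610/33.119 = 0.9544

Z ≈ 0.9544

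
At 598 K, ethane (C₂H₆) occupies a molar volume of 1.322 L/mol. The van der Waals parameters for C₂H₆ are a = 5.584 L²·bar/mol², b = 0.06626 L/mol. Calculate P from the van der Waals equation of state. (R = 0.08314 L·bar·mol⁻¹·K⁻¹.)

P ≈ 36.40 bar

P = RT/(V_m − b) − a/V_m²
RT/(V_m − b) = (0.08314)(598)/(1.322 − 0.06626) = 49.718/1.2557 = 39.594 bar
a/V_m² = 5.584/(1.322)² = 3.1951 bar
P = 39.594 − 3.1951 = 36.40 bar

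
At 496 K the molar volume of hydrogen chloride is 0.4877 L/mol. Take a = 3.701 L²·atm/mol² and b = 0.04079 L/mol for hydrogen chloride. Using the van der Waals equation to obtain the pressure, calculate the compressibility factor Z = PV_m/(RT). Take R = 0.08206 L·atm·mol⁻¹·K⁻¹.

Z ≈ 0.9048

P = RT/(V_m − b) − a/V_m² = (0.08206)(496)/(0.4877 − 0.04079) − 3.701/(0.4877)²
  = 40.702/0.44691 − 15.560 = 91.074 − 15.560 = 75.514 atm
Z = PV_m/(RT) = (75.514)(0.4877)/((0.08206)(496)) = 36.828/40.702 = 0.9048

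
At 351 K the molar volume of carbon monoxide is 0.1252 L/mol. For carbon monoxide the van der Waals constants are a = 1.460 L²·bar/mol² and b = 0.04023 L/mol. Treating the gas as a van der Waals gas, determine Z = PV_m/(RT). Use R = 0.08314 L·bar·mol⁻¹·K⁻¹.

P = RT/(V_m − b) − a/V_m² = (0.08314)(351)/(0.1252 − 0.04023) − 1.460/(0.1252)²
  = 29.182/0.084970 − 93.142 = 343.44 − 93.142 = 250.30 bar
Z = PV_m/(RT) = (250.30)(0.1252)/((0.08314)(351)) = 31.338/29.182 = 1.074

Z ≈ 1.074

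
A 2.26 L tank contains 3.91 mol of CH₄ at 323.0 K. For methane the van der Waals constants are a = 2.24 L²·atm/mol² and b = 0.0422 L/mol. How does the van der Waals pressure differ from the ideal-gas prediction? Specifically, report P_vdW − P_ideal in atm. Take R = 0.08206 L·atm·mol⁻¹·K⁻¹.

Ideal: P_ideal = nRT/V = (3.91)(0.08206)(323.0)/2.26 = 45.8567 atm
vdW: P = nRT/(V − nb) − a n²/V² = 103.636/2.09500 − 34.2453/5.10760 = 49.4683 − 6.70477 = 42.7635 atm
ΔP = 42.7635 − 45.8567 = -3.093 atm

ΔP ≈ -3.093 atm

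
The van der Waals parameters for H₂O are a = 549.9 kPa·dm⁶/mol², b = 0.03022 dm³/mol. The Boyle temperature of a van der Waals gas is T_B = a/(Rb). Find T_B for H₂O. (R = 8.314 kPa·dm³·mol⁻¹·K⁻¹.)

T_B ≈ 2189 K

For a van der Waals gas the second virial coefficient B₂ = b − a/(RT) vanishes at T_B = a/(Rb).
T_B = 549.9/(8.314×0.03022) = 549.9/0.25125 = 2189 K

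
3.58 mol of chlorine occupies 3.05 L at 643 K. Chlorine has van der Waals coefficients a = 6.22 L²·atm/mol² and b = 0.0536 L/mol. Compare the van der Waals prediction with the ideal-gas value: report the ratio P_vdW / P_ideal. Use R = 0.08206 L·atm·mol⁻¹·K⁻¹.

P_vdW / P_ideal ≈ 0.9288

Ideal: P_ideal = nRT/V = (3.58)(0.08206)(643)/3.05 = 61.9335 atm
vdW: P = nRT/(V − nb) − a n²/V² = 188.897/2.85811 − 79.7180/9.30250 = 66.0916 − 8.56952 = 57.5221 atm
Ratio = 57.5221/61.9335 = 0.9288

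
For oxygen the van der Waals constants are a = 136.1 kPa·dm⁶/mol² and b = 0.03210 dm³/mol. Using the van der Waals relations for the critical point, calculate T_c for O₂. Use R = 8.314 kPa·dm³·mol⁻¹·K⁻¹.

T_c ≈ 151.1 K

For a van der Waals gas, T_c = 8a/(27Rb).
T_c = 8×136.1/(27×8.314×0.03210) = 1088.8/7.2057 = 151.1 K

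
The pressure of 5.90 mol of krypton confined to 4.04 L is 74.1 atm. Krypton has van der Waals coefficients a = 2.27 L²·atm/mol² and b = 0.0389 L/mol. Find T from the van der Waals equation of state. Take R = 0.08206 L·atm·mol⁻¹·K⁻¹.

T = (P + a n²/V²)(V − nb)/(nR)
P + a n²/V² = 74.1 + (2.27)(5.90)²/(4.04)² = 78.941 atm
V − nb = 4.04 − (5.90)(0.0389) = 3.8105 L
T = (78.941)(3.8105)/((5.90)(0.08206)) = 621.3 K

T ≈ 621.3 K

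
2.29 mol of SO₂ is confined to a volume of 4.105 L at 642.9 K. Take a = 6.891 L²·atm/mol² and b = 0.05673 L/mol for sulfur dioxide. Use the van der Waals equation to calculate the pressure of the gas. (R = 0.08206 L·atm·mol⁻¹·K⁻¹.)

P ≈ 28.25 atm

P = nRT/(V − nb) − a n²/V²
nRT/(V − nb) = (2.29)(0.08206)(642.9)/(4.105 − 2.29×0.05673) = 120.81/3.9751 = 30.392 atm
a n²/V² = (6.891)(2.29)²/(4.105)² = 2.1445 atm
P = 30.392 − 2.1445 = 28.25 atm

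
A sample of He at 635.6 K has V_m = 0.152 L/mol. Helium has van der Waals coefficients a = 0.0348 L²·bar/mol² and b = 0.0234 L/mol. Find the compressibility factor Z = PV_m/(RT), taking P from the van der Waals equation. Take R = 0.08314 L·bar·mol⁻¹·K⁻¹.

Z ≈ 1.178

P = RT/(V_m − b) − a/V_m² = (0.08314)(635.6)/(0.152 − 0.0234) − 0.0348/(0.152)²
  = 52.844/0.12860 − 1.5062 = 410.92 − 1.5062 = 409.41 bar
Z = PV_m/(RT) = (409.41)(0.152)/((0.08314)(635.6)) = 62.230/52.844 = 1.178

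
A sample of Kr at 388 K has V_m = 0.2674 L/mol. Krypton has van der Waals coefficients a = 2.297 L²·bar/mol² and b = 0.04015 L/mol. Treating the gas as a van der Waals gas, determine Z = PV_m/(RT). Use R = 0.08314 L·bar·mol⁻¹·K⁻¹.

P = RT/(V_m − b) − a/V_m² = (0.08314)(388)/(0.2674 − 0.04015) − 2.297/(0.2674)²
  = 32.258/0.22725 − 32.125 = 141.95 − 32.125 = 109.83 bar
Z = PV_m/(RT) = (109.83)(0.2674)/((0.08314)(388)) = 29.369/32.258 = 0.9104

Z ≈ 0.9104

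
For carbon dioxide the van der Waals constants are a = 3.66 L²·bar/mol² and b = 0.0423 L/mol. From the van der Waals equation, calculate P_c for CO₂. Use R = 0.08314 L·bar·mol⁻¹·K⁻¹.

P_c ≈ 75.76 bar

For a van der Waals gas, P_c = a/(27b²).
P_c = 3.66/(27×(0.0423)²) = 3.66/0.048311 = 75.76 bar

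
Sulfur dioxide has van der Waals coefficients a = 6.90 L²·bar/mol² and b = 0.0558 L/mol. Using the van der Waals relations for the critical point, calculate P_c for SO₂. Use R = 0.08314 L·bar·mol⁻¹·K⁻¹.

P_c ≈ 82.08 bar

For a van der Waals gas, P_c = a/(27b²).
P_c = 6.90/(27×(0.0558)²) = 6.90/0.084068 = 82.08 bar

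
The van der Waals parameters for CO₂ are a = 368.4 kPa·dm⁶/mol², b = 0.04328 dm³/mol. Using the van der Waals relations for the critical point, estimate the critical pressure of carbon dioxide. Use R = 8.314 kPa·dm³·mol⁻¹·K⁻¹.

For a van der Waals gas, P_c = a/(27b²).
P_c = 368.4/(27×(0.04328)²) = 368.4/0.050575 = 7284 kPa

P_c ≈ 7284 kPa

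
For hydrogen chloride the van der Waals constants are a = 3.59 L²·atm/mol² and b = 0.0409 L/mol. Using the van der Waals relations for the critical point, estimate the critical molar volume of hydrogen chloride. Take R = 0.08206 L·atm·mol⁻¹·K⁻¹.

V_m,c ≈ 0.1227 L/mol

For a van der Waals gas, V_m,c = 3b.
V_m,c = 3×0.0409 = 0.1227 L/mol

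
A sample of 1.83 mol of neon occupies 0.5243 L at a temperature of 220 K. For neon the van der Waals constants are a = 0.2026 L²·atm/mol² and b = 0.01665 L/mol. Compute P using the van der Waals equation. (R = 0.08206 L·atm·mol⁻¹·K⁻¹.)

P ≈ 64.43 atm

P = nRT/(V − nb) − a n²/V²
nRT/(V − nb) = (1.83)(0.08206)(220)/(0.5243 − 1.83×0.01665) = 33.037/0.49383 = 66.900 atm
a n²/V² = (0.2026)(1.83)²/(0.5243)² = 2.4682 atm
P = 66.900 − 2.4682 = 64.43 atm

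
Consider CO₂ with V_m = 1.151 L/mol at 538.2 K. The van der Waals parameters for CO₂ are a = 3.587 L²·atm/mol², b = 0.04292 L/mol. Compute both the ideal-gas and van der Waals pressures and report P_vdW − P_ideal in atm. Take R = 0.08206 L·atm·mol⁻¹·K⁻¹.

Ideal: P_ideal = RT/V_m = (0.08206)(538.2)/1.151 = 38.3707 atm
vdW: P = RT/(V_m − b) − a/V_m² = 44.1647/1.10808 − 3.587/1.32480 = 39.8570 − 2.70758 = 37.1494 atm
ΔP = 37.1494 − 38.3707 = -1.221 atm

ΔP ≈ -1.221 atm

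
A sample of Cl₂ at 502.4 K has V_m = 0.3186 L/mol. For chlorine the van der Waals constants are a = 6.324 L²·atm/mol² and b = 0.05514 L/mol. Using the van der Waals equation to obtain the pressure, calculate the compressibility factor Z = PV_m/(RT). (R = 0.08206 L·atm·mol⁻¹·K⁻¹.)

Z ≈ 0.7278

P = RT/(V_m − b) − a/V_m² = (0.08206)(502.4)/(0.3186 − 0.05514) − 6.324/(0.3186)²
  = 41.227/0.26346 − 62.302 = 156.48 − 62.302 = 94.18 atm
Z = PV_m/(RT) = (94.18)(0.3186)/((0.08206)(502.4)) = 30.006/41.227 = 0.7278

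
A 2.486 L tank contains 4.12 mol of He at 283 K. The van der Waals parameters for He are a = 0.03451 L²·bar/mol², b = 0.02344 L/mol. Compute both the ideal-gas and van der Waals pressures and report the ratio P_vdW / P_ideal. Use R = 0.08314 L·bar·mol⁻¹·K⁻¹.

Ideal: P_ideal = nRT/V = (4.12)(0.08314)(283)/2.486 = 38.9935 bar
vdW: P = nRT/(V − nb) − a n²/V² = 96.9379/2.38943 − 0.585787/6.18020 = 40.5695 − 0.0947845 = 40.4747 bar
Ratio = 40.4747/38.9935 = 1.038

P_vdW / P_ideal ≈ 1.038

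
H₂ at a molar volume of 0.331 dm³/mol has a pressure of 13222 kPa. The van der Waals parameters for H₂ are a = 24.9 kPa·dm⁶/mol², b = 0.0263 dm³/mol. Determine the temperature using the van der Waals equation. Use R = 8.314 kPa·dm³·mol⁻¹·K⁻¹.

T = (P + a/V_m²)(V_m − b)/R
P + a/V_m² = 13222 + 24.9/(0.331)² = 13449 kPa
V_m − b = 0.331 − 0.0263 = 0.30470 dm³/mol
T = (13449)(0.30470)/8.314 = 492.9 K

T ≈ 492.9 K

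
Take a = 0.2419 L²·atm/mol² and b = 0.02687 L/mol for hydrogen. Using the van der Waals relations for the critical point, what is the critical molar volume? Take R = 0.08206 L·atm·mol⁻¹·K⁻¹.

V_m,c ≈ 0.08061 L/mol

For a van der Waals gas, V_m,c = 3b.
V_m,c = 3×0.02687 = 0.08061 L/mol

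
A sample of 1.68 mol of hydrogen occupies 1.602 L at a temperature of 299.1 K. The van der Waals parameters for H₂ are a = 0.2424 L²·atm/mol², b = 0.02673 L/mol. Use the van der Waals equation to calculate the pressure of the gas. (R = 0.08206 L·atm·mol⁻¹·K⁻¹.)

P ≈ 26.21 atm

P = nRT/(V − nb) − a n²/V²
nRT/(V − nb) = (1.68)(0.08206)(299.1)/(1.602 − 1.68×0.02673) = 41.234/1.5571 = 26.481 atm
a n²/V² = (0.2424)(1.68)²/(1.602)² = 0.26658 atm
P = 26.481 − 0.26658 = 26.21 atm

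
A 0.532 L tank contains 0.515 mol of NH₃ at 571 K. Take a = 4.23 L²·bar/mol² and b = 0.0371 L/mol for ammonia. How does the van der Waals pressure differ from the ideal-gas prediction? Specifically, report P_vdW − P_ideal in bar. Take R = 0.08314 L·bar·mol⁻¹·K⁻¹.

ΔP ≈ -2.252 bar

Ideal: P_ideal = nRT/V = (0.515)(0.08314)(571)/0.532 = 45.9559 bar
vdW: P = nRT/(V − nb) − a n²/V² = 24.4486/0.512894 − 1.12190/0.283024 = 47.6679 − 3.96397 = 43.7039 bar
ΔP = 43.7039 − 45.9559 = -2.252 bar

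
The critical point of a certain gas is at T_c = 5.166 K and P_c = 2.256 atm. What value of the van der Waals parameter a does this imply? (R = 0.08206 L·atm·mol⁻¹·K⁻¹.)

a ≈ 0.03361 L²·atm/mol²

From T_c = 8a/(27Rb) and P_c = a/(27b²): a = 27 R² T_c²/(64 P_c).
a = 27×(0.08206)²×(5.166)²/(64×2.256) = 4.8522/144.38 = 0.03361 L²·atm/mol²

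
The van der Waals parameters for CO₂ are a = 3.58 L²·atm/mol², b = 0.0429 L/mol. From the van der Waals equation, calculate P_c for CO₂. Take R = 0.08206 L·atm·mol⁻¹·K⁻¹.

For a van der Waals gas, P_c = a/(27b²).
P_c = 3.58/(27×(0.0429)²) = 3.58/0.049691 = 72.05 atm

P_c ≈ 72.05 atm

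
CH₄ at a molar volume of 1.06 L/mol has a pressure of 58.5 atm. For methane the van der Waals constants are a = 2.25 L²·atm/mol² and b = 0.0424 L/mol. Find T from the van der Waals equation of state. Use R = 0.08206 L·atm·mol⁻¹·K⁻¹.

T ≈ 750.3 K

T = (P + a/V_m²)(V_m − b)/R
P + a/V_m² = 58.5 + 2.25/(1.06)² = 60.502 atm
V_m − b = 1.06 − 0.0424 = 1.0176 L/mol
T = (60.502)(1.0176)/0.08206 = 750.3 K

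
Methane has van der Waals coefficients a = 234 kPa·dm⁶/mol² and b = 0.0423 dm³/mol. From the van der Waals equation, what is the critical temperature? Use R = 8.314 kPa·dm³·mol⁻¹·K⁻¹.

For a van der Waals gas, T_c = 8a/(27Rb).
T_c = 8×234/(27×8.314×0.0423) = 1872.0/9.4954 = 197.1 K

T_c ≈ 197.1 K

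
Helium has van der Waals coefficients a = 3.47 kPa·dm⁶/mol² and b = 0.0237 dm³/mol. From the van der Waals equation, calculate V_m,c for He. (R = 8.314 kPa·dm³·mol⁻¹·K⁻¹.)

For a van der Waals gas, V_m,c = 3b.
V_m,c = 3×0.0237 = 0.07110 dm³/mol

V_m,c ≈ 0.07110 dm³/mol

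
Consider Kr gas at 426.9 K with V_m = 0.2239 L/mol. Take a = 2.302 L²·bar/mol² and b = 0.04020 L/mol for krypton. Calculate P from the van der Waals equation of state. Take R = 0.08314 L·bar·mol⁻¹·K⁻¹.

P ≈ 147.3 bar

P = RT/(V_m − b) − a/V_m²
RT/(V_m − b) = (0.08314)(426.9)/(0.2239 − 0.04020) = 35.492/0.18370 = 193.21 bar
a/V_m² = 2.302/(0.2239)² = 45.919 bar
P = 193.21 − 45.919 = 147.3 bar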